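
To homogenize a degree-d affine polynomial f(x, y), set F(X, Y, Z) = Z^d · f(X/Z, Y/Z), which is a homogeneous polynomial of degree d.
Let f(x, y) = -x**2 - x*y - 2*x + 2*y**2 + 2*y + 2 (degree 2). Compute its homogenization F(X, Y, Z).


F(X, Y, Z) = -X**2 - X*Y - 2*X*Z + 2*Y**2 + 2*Y*Z + 2*Z**2

deg(f) = 2.
Substitute x = X/Z, y = Y/Z into f, then multiply by Z^2.
  monomial -1·x^2·y^0 ↦ -1·X^2·Y^0·Z^0.
  monomial -1·x^1·y^1 ↦ -1·X^1·Y^1·Z^0.
  monomial -2·x^1·y^0 ↦ -2·X^1·Y^0·Z^1.
  monomial 2·x^0·y^2 ↦ 2·X^0·Y^2·Z^0.
  monomial 2·x^0·y^1 ↦ 2·X^0·Y^1·Z^1.
  monomial 2·x^0·y^0 ↦ 2·X^0·Y^0·Z^2.
Collecting: F(X, Y, Z) = -X**2 - X*Y - 2*X*Z + 2*Y**2 + 2*Y*Z + 2*Z**2.


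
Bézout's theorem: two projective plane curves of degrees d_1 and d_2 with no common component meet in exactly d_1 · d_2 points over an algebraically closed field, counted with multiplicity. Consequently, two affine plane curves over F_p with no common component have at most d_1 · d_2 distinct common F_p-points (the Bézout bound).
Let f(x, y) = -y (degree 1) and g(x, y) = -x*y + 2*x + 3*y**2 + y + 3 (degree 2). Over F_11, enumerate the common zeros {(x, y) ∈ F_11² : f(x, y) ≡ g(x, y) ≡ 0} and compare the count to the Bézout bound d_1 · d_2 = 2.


Common zeros: {(4, 0)}; count = 1; Bézout bound = 2.

deg(f) = 1, deg(g) = 2, so Bézout bound = 2.
Scan x ∈ F_11. For each x, list the y ∈ F_11 with f(x, y) ≡ 0 and those with g(x, y) ≡ 0 (mod 11); the common zeros in that column are the intersection.
  x = 0: f ≡ 0 at y ∈ {0}; g ≡ 0 at y ∈ {3, 4}; common: ∅.
  x = 1: f ≡ 0 at y ∈ {0}; g ≡ 0 at y ∈ ∅; common: ∅.
  x = 2: f ≡ 0 at y ∈ {0}; g ≡ 0 at y ∈ {5, 10}; common: ∅.
  x = 3: f ≡ 0 at y ∈ {0}; g ≡ 0 at y ∈ ∅; common: ∅.
  x = 4: f ≡ 0 at y ∈ {0}; g ≡ 0 at y ∈ {0, 1}; common: {0}.
  x = 5: f ≡ 0 at y ∈ {0}; g ≡ 0 at y ∈ {7, 9}; common: ∅.
  x = 6: f ≡ 0 at y ∈ {0}; g ≡ 0 at y ∈ ∅; common: ∅.
  x = 7: f ≡ 0 at y ∈ {0}; g ≡ 0 at y ∈ ∅; common: ∅.
  x = 8: f ≡ 0 at y ∈ {0}; g ≡ 0 at y ∈ ∅; common: ∅.
  x = 9: f ≡ 0 at y ∈ {0}; g ≡ 0 at y ∈ ∅; common: ∅.
  x = 10: f ≡ 0 at y ∈ {0}; g ≡ 0 at y ∈ {6, 8}; common: ∅.
Collecting: common zeros = {(4, 0)}, so the count is 1.
Comparison with the Bézout bound: 1 ≤ 2 = deg(f)·deg(g), as expected for curves with no common component (the affine F_11-count falls short of the bound because intersections may lie at infinity, over extension fields, or carry multiplicity).


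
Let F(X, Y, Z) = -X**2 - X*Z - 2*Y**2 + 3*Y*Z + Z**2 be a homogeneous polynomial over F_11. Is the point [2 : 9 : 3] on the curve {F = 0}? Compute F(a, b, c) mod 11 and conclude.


F(2,9,3) ≡ 6 (mod 11); P is NOT on the curve.

Evaluate F(2, 9, 3) term-by-term (mod 11).
  -X**2 ↦ -1·4·1·1 = -4
  -X*Z ↦ -1·2·1·3 = -6
  -2*Y**2 ↦ -2·1·81·1 = -162
  3*Y*Z ↦ 3·1·9·3 = 81
  Z**2 ↦ 1·1·1·9 = 9
Sum: F(2, 9, 3) = (-4) + (-6) + (-162) + (81) + (9) = -82.
Reducing mod 11: -82 ≡ 6 (mod 11).
Since F(a, b, c) ≡ 6 ≠ 0 (mod 11), P does NOT lie on the curve.


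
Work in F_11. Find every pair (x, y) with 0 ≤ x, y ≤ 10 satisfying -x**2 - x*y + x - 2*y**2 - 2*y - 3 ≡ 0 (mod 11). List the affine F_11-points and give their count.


Affine F_11-points: {(2, 1), (2, 8), (4, 9), (4, 10), (6, 0), (6, 7), (9, 1), (9, 10), (10, 7), (10, 9)}; count = 10.

For each of the 121 pairs (x, y) ∈ F_11², evaluate f(x, y) mod 11. Record the zeros.
  x = 0: [0↦8, 1↦4, 2↦7, 3↦6, 4↦1, 5↦3, 6↦1, 7↦6, 8↦7, 9↦4, 10↦8]  zeros at y ∈ ∅
  x = 1: [0↦8, 1↦3, 2↦5, 3↦3, 4↦8, 5↦9, 6↦6, 7↦10, 8↦10, 9↦6, 10↦9]  zeros at y ∈ ∅
  x = 2: [0↦6, 1↦0, 2↦1, 3↦9, 4↦2, 5↦2, 6↦9, 7↦1, 8↦0, 9↦6, 10↦8]  zeros at y ∈ {1, 8}
  x = 3: [0↦2, 1↦6, 2↦6, 3↦2, 4↦5, 5↦4, 6↦10, 7↦1, 8↦10, 9↦4, 10↦5]  zeros at y ∈ ∅
  x = 4: [0↦7, 1↦10, 2↦9, 3↦4, 4↦6, 5↦4, 6↦9, 7↦10, 8↦7, 9↦0, 10↦0]  zeros at y ∈ {9, 10}
  x = 5: [0↦10, 1↦1, 2↦10, 3↦4, 4↦5, 5↦2, 6↦6, 7↦6, 8↦2, 9↦5, 10↦4]  zeros at y ∈ ∅
  x = 6: [0↦0, 1↦1, 2↦9, 3↦2, 4↦2, 5↦9, 6↦1, 7↦0, 8↦6, 9↦8, 10↦6]  zeros at y ∈ {0, 7}
  x = 7: [0↦10, 1↦10, 2↦6, 3↦9, 4↦8, 5↦3, 6↦5, 7↦3, 8↦8, 9↦9, 10↦6]  zeros at y ∈ ∅
  x = 8: [0↦7, 1↦6, 2↦1, 3↦3, 4↦1, 5↦6, 6↦7, 7↦4, 8↦8, 9↦8, 10↦4]  zeros at y ∈ ∅
  x = 9: [0↦2, 1↦0, 2↦5, 3↦6, 4↦3, 5↦7, 6↦7, 7↦3, 8↦6, 9↦5, 10↦0]  zeros at y ∈ {1, 10}
  x = 10: [0↦6, 1↦3, 2↦7, 3↦7, 4↦3, 5↦6, 6↦5, 7↦0, 8↦2, 9↦0, 10↦5]  zeros at y ∈ {7, 9}
Collecting zeros: affine points = {(2, 1), (2, 8), (4, 9), (4, 10), (6, 0), (6, 7), (9, 1), (9, 10), (10, 7), (10, 9)}.
Total count |C(F_11)_aff| = 10.


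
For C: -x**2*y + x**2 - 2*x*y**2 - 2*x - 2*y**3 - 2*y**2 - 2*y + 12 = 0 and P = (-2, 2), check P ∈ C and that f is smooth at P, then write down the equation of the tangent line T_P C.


Tangent line at P: -6*x - 22*y + 32 = 0.

Step 1: f(-2, 2) = 0, so P lies on C.
Step 2: partial derivatives
  f_x(x, y) = -2*x*y + 2*x - 2*y**2 - 2, f_y(x, y) = -x**2 - 4*x*y - 6*y**2 - 4*y - 2.
  f_x(P) = -6, f_y(P) = -22 (gradient nonzero, so P is smooth).
Step 3: tangent line at P: -6·(x − -2) + -22·(y − 2) = 0.
Expanding: -6*x - 22*y + 32 = 0.


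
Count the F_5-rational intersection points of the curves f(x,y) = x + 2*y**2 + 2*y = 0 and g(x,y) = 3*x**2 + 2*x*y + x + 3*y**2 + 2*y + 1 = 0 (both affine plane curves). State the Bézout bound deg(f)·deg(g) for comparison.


Common zeros: ∅; count = 0; Bézout bound = 4.

deg(f) = 2, deg(g) = 2, so Bézout bound = 4.
Scan x ∈ F_5. For each x, list the y ∈ F_5 with f(x, y) ≡ 0 and those with g(x, y) ≡ 0 (mod 5); the common zeros in that column are the intersection.
  x = 0: f ≡ 0 at y ∈ {0, 4}; g ≡ 0 at y ∈ ∅; common: ∅.
  x = 1: f ≡ 0 at y ∈ {1, 3}; g ≡ 0 at y ∈ {0, 2}; common: ∅.
  x = 2: f ≡ 0 at y ∈ ∅; g ≡ 0 at y ∈ {0, 3}; common: ∅.
  x = 3: f ≡ 0 at y ∈ {2}; g ≡ 0 at y ∈ ∅; common: ∅.
  x = 4: f ≡ 0 at y ∈ ∅; g ≡ 0 at y ∈ {2, 3}; common: ∅.
Collecting: common zeros = ∅, so the count is 0.
Comparison with the Bézout bound: 0 ≤ 4 = deg(f)·deg(g), as expected for curves with no common component (the affine F_5-count falls short of the bound because intersections may lie at infinity, over extension fields, or carry multiplicity).


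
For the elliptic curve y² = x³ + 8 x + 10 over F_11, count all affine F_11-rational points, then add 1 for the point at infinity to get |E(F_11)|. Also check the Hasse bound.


Affine points = {(2, 1), (2, 10), (8, 5), (8, 6), (10, 1), (10, 10)}; affine count = 6; |E(F_11)| = 7.

Discriminant check: Δ ∝ 4a³ + 27b² = 4·8³ + 27·10² = 4·512 + 27·100 ≡ 7 (mod 11). Nonzero ⇒ E is nonsingular.
For each x ∈ F_11, compute rhs = x³ + 8·x + 10 mod 11, then count y ∈ F_11 with y² ≡ rhs.
  x = 0: rhs = 10, matching y values: none (0 points).
  x = 1: rhs = 8, matching y values: none (0 points).
  x = 2: rhs = 1, matching y values: 1, 10 (2 points).
  x = 3: rhs = 6, matching y values: none (0 points).
  x = 4: rhs = 7, matching y values: none (0 points).
  x = 5: rhs = 10, matching y values: none (0 points).
  x = 6: rhs = 10, matching y values: none (0 points).
  x = 7: rhs = 2, matching y values: none (0 points).
  x = 8: rhs = 3, matching y values: 5, 6 (2 points).
  x = 9: rhs = 8, matching y values: none (0 points).
  x = 10: rhs = 1, matching y values: 1, 10 (2 points).
Total affine count: 6.
Full point count |E(F_11)| = 6 + 1 = 7.
Hasse bound: |7 − (11+1)| = |-5| = 5 ≤ 2√11 ≈ 6.6332 ✓.


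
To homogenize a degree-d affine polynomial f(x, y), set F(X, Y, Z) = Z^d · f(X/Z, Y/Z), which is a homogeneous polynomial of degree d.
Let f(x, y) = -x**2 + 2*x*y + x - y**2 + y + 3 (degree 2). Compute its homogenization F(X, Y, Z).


F(X, Y, Z) = -X**2 + 2*X*Y + X*Z - Y**2 + Y*Z + 3*Z**2

deg(f) = 2.
Substitute x = X/Z, y = Y/Z into f, then multiply by Z^2.
  monomial -1·x^2·y^0 ↦ -1·X^2·Y^0·Z^0.
  monomial 2·x^1·y^1 ↦ 2·X^1·Y^1·Z^0.
  monomial 1·x^1·y^0 ↦ 1·X^1·Y^0·Z^1.
  monomial -1·x^0·y^2 ↦ -1·X^0·Y^2·Z^0.
  monomial 1·x^0·y^1 ↦ 1·X^0·Y^1·Z^1.
  monomial 3·x^0·y^0 ↦ 3·X^0·Y^0·Z^2.
Collecting: F(X, Y, Z) = -X**2 + 2*X*Y + X*Z - Y**2 + Y*Z + 3*Z**2.


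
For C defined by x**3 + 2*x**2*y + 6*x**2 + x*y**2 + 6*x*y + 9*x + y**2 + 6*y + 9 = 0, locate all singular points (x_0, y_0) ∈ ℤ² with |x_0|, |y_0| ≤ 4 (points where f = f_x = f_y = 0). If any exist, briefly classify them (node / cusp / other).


Singular points: {(0, -3)}; classification: cusp.

Compute partial derivatives:
  f_x = 3*x**2 + 4*x*y + 12*x + y**2 + 6*y + 9.
  f_y = 2*x**2 + 2*x*y + 6*x + 2*y + 6.
Scan x_0 ∈ {−4, ..., 4}. For each x_0, f_y(x_0, y) is a polynomial in y; find its integer roots y ∈ {−4, ..., 4}, then test f_x and f at those candidates.
  x = -4: f_y(-4, y) = 14 - 6*y; no integer root y with |y| ≤ 4.
  x = -3: f_y(-3, y) = 6 - 4*y; no integer root y with |y| ≤ 4.
  x = -2: f_y(-2, y) = 2 - 2*y; vanishes at y ∈ {1}. (-2, 1): f_x = -4 ≠ 0.
  x = -1: f_y(-1, y) = 2; no integer root y with |y| ≤ 4.
  x = 0: f_y(0, y) = 2*y + 6; vanishes at y ∈ {-3}. (0, -3): f_x = 0, f = 0 — SINGULAR.
  x = 1: f_y(1, y) = 4*y + 14; no integer root y with |y| ≤ 4.
  x = 2: f_y(2, y) = 6*y + 26; no integer root y with |y| ≤ 4.
  x = 3: f_y(3, y) = 8*y + 42; no integer root y with |y| ≤ 4.
  x = 4: f_y(4, y) = 10*y + 62; no integer root y with |y| ≤ 4.
Only singular point on the grid: (0, -3).
Classify: substitute x = 0 + u, y = -3 + v and expand: f = u**3 + 2*u**2*v + u*v**2 + v**2.
No constant or linear terms (consistent with a singular point). Quadratic part: v**2. Cubic part: u**3 + 2*u**2*v + u*v**2.
The quadratic part v**2 is a perfect square, so there is a single (double) tangent line v = 0, i.e. y = -3. Restricting the cubic part to that line (v = 0) leaves u**3 ≠ 0, so f is not divisible by v and the branch is v² ≈ -u**3 to lowest order — this is a cusp.
Classification: cusp.


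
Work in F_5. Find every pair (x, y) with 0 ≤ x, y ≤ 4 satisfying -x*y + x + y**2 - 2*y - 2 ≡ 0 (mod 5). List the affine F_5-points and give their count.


Affine F_5-points: {(2, 0), (2, 4), (3, 2), (3, 3)}; count = 4.

For each of the 25 pairs (x, y) ∈ F_5², evaluate f(x, y) mod 5. Record the zeros.
  x = 0: [0↦3, 1↦2, 2↦3, 3↦1, 4↦1]  zeros at y ∈ ∅
  x = 1: [0↦4, 1↦2, 2↦2, 3↦4, 4↦3]  zeros at y ∈ ∅
  x = 2: [0↦0, 1↦2, 2↦1, 3↦2, 4↦0]  zeros at y ∈ {0, 4}
  x = 3: [0↦1, 1↦2, 2↦0, 3↦0, 4↦2]  zeros at y ∈ {2, 3}
  x = 4: [0↦2, 1↦2, 2↦4, 3↦3, 4↦4]  zeros at y ∈ ∅
Collecting zeros: affine points = {(2, 0), (2, 4), (3, 2), (3, 3)}.
Total count |C(F_5)_aff| = 4.


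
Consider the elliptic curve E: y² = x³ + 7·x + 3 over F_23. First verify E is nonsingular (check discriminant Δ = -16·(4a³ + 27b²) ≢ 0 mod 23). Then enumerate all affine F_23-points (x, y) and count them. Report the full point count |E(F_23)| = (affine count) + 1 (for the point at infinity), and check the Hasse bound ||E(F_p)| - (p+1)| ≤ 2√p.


Affine points = {(0, 7), (0, 16), (2, 5), (2, 18), (4, 7), (4, 16), (5, 5), (5, 18), (6, 10), (6, 13), (7, 2), (7, 21), (9, 6), (9, 17), (11, 10), (11, 13), (14, 4), (14, 19), (16, 5), (16, 18), (18, 2), (18, 21), (19, 7), (19, 16), (20, 1), (20, 22), (21, 2), (21, 21), (22, 8), (22, 15)}; affine count = 30; |E(F_23)| = 31.

Discriminant check: Δ ∝ 4a³ + 27b² = 4·7³ + 27·3² = 4·343 + 27·9 ≡ 5 (mod 23). Nonzero ⇒ E is nonsingular.
For each x ∈ F_23, compute rhs = x³ + 7·x + 3 mod 23, then count y ∈ F_23 with y² ≡ rhs.
  x = 0: rhs = 3, matching y values: 7, 16 (2 points).
  x = 1: rhs = 11, matching y values: none (0 points).
  x = 2: rhs = 2, matching y values: 5, 18 (2 points).
  x = 3: rhs = 5, matching y values: none (0 points).
  x = 4: rhs = 3, matching y values: 7, 16 (2 points).
  x = 5: rhs = 2, matching y values: 5, 18 (2 points).
  x = 6: rhs = 8, matching y values: 10, 13 (2 points).
  x = 7: rhs = 4, matching y values: 2, 21 (2 points).
  x = 8: rhs = 19, matching y values: none (0 points).
  x = 9: rhs = 13, matching y values: 6, 17 (2 points).
  x = 10: rhs = 15, matching y values: none (0 points).
  x = 11: rhs = 8, matching y values: 10, 13 (2 points).
  x = 12: rhs = 21, matching y values: none (0 points).
  x = 13: rhs = 14, matching y values: none (0 points).
  x = 14: rhs = 16, matching y values: 4, 19 (2 points).
  x = 15: rhs = 10, matching y values: none (0 points).
  x = 16: rhs = 2, matching y values: 5, 18 (2 points).
  x = 17: rhs = 21, matching y values: none (0 points).
  x = 18: rhs = 4, matching y values: 2, 21 (2 points).
  x = 19: rhs = 3, matching y values: 7, 16 (2 points).
  x = 20: rhs = 1, matching y values: 1, 22 (2 points).
  x = 21: rhs = 4, matching y values: 2, 21 (2 points).
  x = 22: rhs = 18, matching y values: 8, 15 (2 points).
Total affine count: 30.
Full point count |E(F_23)| = 30 + 1 = 31.
Hasse bound: |31 − (23+1)| = |7| = 7 ≤ 2√23 ≈ 9.5917 ✓.


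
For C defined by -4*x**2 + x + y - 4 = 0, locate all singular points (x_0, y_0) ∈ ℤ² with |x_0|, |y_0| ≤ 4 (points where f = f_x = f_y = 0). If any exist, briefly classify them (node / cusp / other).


No singular points in the scanned grid; C is smooth there.

Compute partial derivatives:
  f_x = 1 - 8*x.
  f_y = 1.
f_y = 1 is a nonzero constant, so f_y never vanishes: no point (x, y) can satisfy f = f_x = f_y = 0. In particular no (x, y) ∈ {−4, ..., 4}² is singular; the curve is smooth.


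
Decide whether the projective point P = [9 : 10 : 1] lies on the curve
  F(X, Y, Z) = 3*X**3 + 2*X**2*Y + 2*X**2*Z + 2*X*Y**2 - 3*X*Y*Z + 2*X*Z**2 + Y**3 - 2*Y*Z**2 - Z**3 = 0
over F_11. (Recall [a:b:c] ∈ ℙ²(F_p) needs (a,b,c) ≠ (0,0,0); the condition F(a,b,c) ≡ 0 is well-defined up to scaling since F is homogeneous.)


F(9,10,1) ≡ 6 (mod 11); P is NOT on the curve.

Evaluate F(9, 10, 1) term-by-term (mod 11).
  3*X**3 ↦ 3·729·1·1 = 2187
  2*X**2*Y ↦ 2·81·10·1 = 1620
  2*X**2*Z ↦ 2·81·1·1 = 162
  2*X*Y**2 ↦ 2·9·100·1 = 1800
  -3*X*Y*Z ↦ -3·9·10·1 = -270
  2*X*Z**2 ↦ 2·9·1·1 = 18
  Y**3 ↦ 1·1·1000·1 = 1000
  -2*Y*Z**2 ↦ -2·1·10·1 = -20
  -Z**3 ↦ -1·1·1·1 = -1
Sum: F(9, 10, 1) = (2187) + (1620) + (162) + (1800) + (-270) + (18) + (1000) + (-20) + (-1) = 6496.
Reducing mod 11: 6496 ≡ 6 (mod 11).
Since F(a, b, c) ≡ 6 ≠ 0 (mod 11), P does NOT lie on the curve.


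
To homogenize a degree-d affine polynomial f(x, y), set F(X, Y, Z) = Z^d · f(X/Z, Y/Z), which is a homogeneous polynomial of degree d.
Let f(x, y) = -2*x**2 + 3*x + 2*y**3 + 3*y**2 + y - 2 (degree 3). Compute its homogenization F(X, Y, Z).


F(X, Y, Z) = -2*X**2*Z + 3*X*Z**2 + 2*Y**3 + 3*Y**2*Z + Y*Z**2 - 2*Z**3

deg(f) = 3.
Substitute x = X/Z, y = Y/Z into f, then multiply by Z^3.
  monomial -2·x^2·y^0 ↦ -2·X^2·Y^0·Z^1.
  monomial 3·x^1·y^0 ↦ 3·X^1·Y^0·Z^2.
  monomial 2·x^0·y^3 ↦ 2·X^0·Y^3·Z^0.
  monomial 3·x^0·y^2 ↦ 3·X^0·Y^2·Z^1.
  monomial 1·x^0·y^1 ↦ 1·X^0·Y^1·Z^2.
  monomial -2·x^0·y^0 ↦ -2·X^0·Y^0·Z^3.
Collecting: F(X, Y, Z) = -2*X**2*Z + 3*X*Z**2 + 2*Y**3 + 3*Y**2*Z + Y*Z**2 - 2*Z**3.


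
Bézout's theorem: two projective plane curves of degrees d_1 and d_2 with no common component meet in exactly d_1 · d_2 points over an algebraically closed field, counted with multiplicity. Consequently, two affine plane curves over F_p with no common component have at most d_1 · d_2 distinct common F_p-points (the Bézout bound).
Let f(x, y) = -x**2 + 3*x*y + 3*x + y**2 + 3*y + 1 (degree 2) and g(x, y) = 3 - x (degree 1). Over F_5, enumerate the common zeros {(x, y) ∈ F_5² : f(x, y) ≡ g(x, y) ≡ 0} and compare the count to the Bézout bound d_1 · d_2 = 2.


Common zeros: {(3, 4)}; count = 1; Bézout bound = 2.

deg(f) = 2, deg(g) = 1, so Bézout bound = 2.
Scan x ∈ F_5. For each x, list the y ∈ F_5 with f(x, y) ≡ 0 and those with g(x, y) ≡ 0 (mod 5); the common zeros in that column are the intersection.
  x = 0: f ≡ 0 at y ∈ {1}; g ≡ 0 at y ∈ ∅; common: ∅.
  x = 1: f ≡ 0 at y ∈ {1, 3}; g ≡ 0 at y ∈ ∅; common: ∅.
  x = 2: f ≡ 0 at y ∈ {2, 4}; g ≡ 0 at y ∈ ∅; common: ∅.
  x = 3: f ≡ 0 at y ∈ {4}; g ≡ 0 at y ∈ {0, 1, 2, 3, 4}; common: {4}.
  x = 4: f ≡ 0 at y ∈ ∅; g ≡ 0 at y ∈ ∅; common: ∅.
Collecting: common zeros = {(3, 4)}, so the count is 1.
Comparison with the Bézout bound: 1 ≤ 2 = deg(f)·deg(g), as expected for curves with no common component (the affine F_5-count falls short of the bound because intersections may lie at infinity, over extension fields, or carry multiplicity).


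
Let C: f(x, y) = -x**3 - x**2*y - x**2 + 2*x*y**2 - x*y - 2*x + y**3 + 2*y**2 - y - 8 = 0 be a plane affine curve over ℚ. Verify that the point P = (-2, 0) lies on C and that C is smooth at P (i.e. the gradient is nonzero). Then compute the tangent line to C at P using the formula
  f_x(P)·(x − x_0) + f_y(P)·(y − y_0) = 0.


Tangent line at P: -10*x - 3*y - 20 = 0.

Step 1: f(-2, 0) = 0, so P lies on C.
Step 2: partial derivatives
  f_x(x, y) = -3*x**2 - 2*x*y - 2*x + 2*y**2 - y - 2, f_y(x, y) = -x**2 + 4*x*y - x + 3*y**2 + 4*y - 1.
  f_x(P) = -10, f_y(P) = -3 (gradient nonzero, so P is smooth).
Step 3: tangent line at P: -10·(x − -2) + -3·(y − 0) = 0.
Expanding: -10*x - 3*y - 20 = 0.


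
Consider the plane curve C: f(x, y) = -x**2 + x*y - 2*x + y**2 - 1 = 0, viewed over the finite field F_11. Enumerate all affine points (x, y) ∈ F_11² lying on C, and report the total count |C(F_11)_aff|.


Affine F_11-points: {(0, 1), (0, 10), (5, 2), (5, 4), (6, 2), (6, 3), (8, 4), (8, 10), (10, 0), (10, 1)}; count = 10.

For each of the 121 pairs (x, y) ∈ F_11², evaluate f(x, y) mod 11. Record the zeros.
  x = 0: [0↦10, 1↦0, 2↦3, 3↦8, 4↦4, 5↦2, 6↦2, 7↦4, 8↦8, 9↦3, 10↦0]  zeros at y ∈ {1, 10}
  x = 1: [0↦7, 1↦9, 2↦2, 3↦8, 4↦5, 5↦4, 6↦5, 7↦8, 8↦2, 9↦9, 10↦7]  zeros at y ∈ ∅
  x = 2: [0↦2, 1↦5, 2↦10, 3↦6, 4↦4, 5↦4, 6↦6, 7↦10, 8↦5, 9↦2, 10↦1]  zeros at y ∈ ∅
  x = 3: [0↦6, 1↦10, 2↦5, 3↦2, 4↦1, 5↦2, 6↦5, 7↦10, 8↦6, 9↦4, 10↦4]  zeros at y ∈ ∅
  x = 4: [0↦8, 1↦2, 2↦9, 3↦7, 4↦7, 5↦9, 6↦2, 7↦8, 8↦5, 9↦4, 10↦5]  zeros at y ∈ ∅
  x = 5: [0↦8, 1↦3, 2↦0, 3↦10, 4↦0, 5↦3, 6↦8, 7↦4, 8↦2, 9↦2, 10↦4]  zeros at y ∈ {2, 4}
  x = 6: [0↦6, 1↦2, 2↦0, 3↦0, 4↦2, 5↦6, 6↦1, 7↦9, 8↦8, 9↦9, 10↦1]  zeros at y ∈ {2, 3}
  x = 7: [0↦2, 1↦10, 2↦9, 3↦10, 4↦2, 5↦7, 6↦3, 7↦1, 8↦1, 9↦3, 10↦7]  zeros at y ∈ ∅
  x = 8: [0↦7, 1↦5, 2↦5, 3↦7, 4↦0, 5↦6, 6↦3, 7↦2, 8↦3, 9↦6, 10↦0]  zeros at y ∈ {4, 10}
  x = 9: [0↦10, 1↦9, 2↦10, 3↦2, 4↦7, 5↦3, 6↦1, 7↦1, 8↦3, 9↦7, 10↦2]  zeros at y ∈ ∅
  x = 10: [0↦0, 1↦0, 2↦2, 3↦6, 4↦1, 5↦9, 6↦8, 7↦9, 8↦1, 9↦6, 10↦2]  zeros at y ∈ {0, 1}
Collecting zeros: affine points = {(0, 1), (0, 10), (5, 2), (5, 4), (6, 2), (6, 3), (8, 4), (8, 10), (10, 0), (10, 1)}.
Total count |C(F_11)_aff| = 10.


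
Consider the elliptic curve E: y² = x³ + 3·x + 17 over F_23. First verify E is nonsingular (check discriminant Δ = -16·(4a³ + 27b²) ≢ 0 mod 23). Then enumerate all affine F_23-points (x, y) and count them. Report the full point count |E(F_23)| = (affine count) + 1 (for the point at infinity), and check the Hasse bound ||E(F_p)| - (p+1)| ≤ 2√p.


Affine points = {(2, 10), (2, 13), (4, 1), (4, 22), (7, 6), (7, 17), (8, 1), (8, 22), (10, 9), (10, 14), (11, 1), (11, 22), (17, 6), (17, 17), (20, 2), (20, 21), (21, 7), (21, 16), (22, 6), (22, 17)}; affine count = 20; |E(F_23)| = 21.

Discriminant check: Δ ∝ 4a³ + 27b² = 4·3³ + 27·17² = 4·27 + 27·289 ≡ 22 (mod 23). Nonzero ⇒ E is nonsingular.
For each x ∈ F_23, compute rhs = x³ + 3·x + 17 mod 23, then count y ∈ F_23 with y² ≡ rhs.
  x = 0: rhs = 17, matching y values: none (0 points).
  x = 1: rhs = 21, matching y values: none (0 points).
  x = 2: rhs = 8, matching y values: 10, 13 (2 points).
  x = 3: rhs = 7, matching y values: none (0 points).
  x = 4: rhs = 1, matching y values: 1, 22 (2 points).
  x = 5: rhs = 19, matching y values: none (0 points).
  x = 6: rhs = 21, matching y values: none (0 points).
  x = 7: rhs = 13, matching y values: 6, 17 (2 points).
  x = 8: rhs = 1, matching y values: 1, 22 (2 points).
  x = 9: rhs = 14, matching y values: none (0 points).
  x = 10: rhs = 12, matching y values: 9, 14 (2 points).
  x = 11: rhs = 1, matching y values: 1, 22 (2 points).
  x = 12: rhs = 10, matching y values: none (0 points).
  x = 13: rhs = 22, matching y values: none (0 points).
  x = 14: rhs = 20, matching y values: none (0 points).
  x = 15: rhs = 10, matching y values: none (0 points).
  x = 16: rhs = 21, matching y values: none (0 points).
  x = 17: rhs = 13, matching y values: 6, 17 (2 points).
  x = 18: rhs = 15, matching y values: none (0 points).
  x = 19: rhs = 10, matching y values: none (0 points).
  x = 20: rhs = 4, matching y values: 2, 21 (2 points).
  x = 21: rhs = 3, matching y values: 7, 16 (2 points).
  x = 22: rhs = 13, matching y values: 6, 17 (2 points).
Total affine count: 20.
Full point count |E(F_23)| = 20 + 1 = 21.
Hasse bound: |21 − (23+1)| = |-3| = 3 ≤ 2√23 ≈ 9.5917 ✓.


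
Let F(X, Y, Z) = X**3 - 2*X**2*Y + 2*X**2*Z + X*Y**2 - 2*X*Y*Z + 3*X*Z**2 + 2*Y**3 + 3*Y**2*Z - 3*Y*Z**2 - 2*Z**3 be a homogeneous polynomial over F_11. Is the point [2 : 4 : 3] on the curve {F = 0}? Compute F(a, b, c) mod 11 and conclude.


F(2,4,3) ≡ 5 (mod 11); P is NOT on the curve.

Evaluate F(2, 4, 3) term-by-term (mod 11).
  X**3 ↦ 1·8·1·1 = 8
  -2*X**2*Y ↦ -2·4·4·1 = -32
  2*X**2*Z ↦ 2·4·1·3 = 24
  X*Y**2 ↦ 1·2·16·1 = 32
  -2*X*Y*Z ↦ -2·2·4·3 = -48
  3*X*Z**2 ↦ 3·2·1·9 = 54
  2*Y**3 ↦ 2·1·64·1 = 128
  3*Y**2*Z ↦ 3·1·16·3 = 144
  -3*Y*Z**2 ↦ -3·1·4·9 = -108
  -2*Z**3 ↦ -2·1·1·27 = -54
Sum: F(2, 4, 3) = (8) + (-32) + (24) + (32) + (-48) + (54) + (128) + (144) + (-108) + (-54) = 148.
Reducing mod 11: 148 ≡ 5 (mod 11).
Since F(a, b, c) ≡ 5 ≠ 0 (mod 11), P does NOT lie on the curve.


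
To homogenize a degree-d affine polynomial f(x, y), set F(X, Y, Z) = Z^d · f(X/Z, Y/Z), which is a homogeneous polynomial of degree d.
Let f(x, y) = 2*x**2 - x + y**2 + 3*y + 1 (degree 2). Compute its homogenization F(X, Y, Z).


F(X, Y, Z) = 2*X**2 - X*Z + Y**2 + 3*Y*Z + Z**2

deg(f) = 2.
Substitute x = X/Z, y = Y/Z into f, then multiply by Z^2.
  monomial 2·x^2·y^0 ↦ 2·X^2·Y^0·Z^0.
  monomial -1·x^1·y^0 ↦ -1·X^1·Y^0·Z^1.
  monomial 1·x^0·y^2 ↦ 1·X^0·Y^2·Z^0.
  monomial 3·x^0·y^1 ↦ 3·X^0·Y^1·Z^1.
  monomial 1·x^0·y^0 ↦ 1·X^0·Y^0·Z^2.
Collecting: F(X, Y, Z) = 2*X**2 - X*Z + Y**2 + 3*Y*Z + Z**2.


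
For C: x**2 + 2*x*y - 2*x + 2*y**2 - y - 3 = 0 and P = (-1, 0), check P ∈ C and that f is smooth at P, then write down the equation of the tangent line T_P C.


Tangent line at P: -4*x - 3*y - 4 = 0.

Step 1: f(-1, 0) = 0, so P lies on C.
Step 2: partial derivatives
  f_x(x, y) = 2*x + 2*y - 2, f_y(x, y) = 2*x + 4*y - 1.
  f_x(P) = -4, f_y(P) = -3 (gradient nonzero, so P is smooth).
Step 3: tangent line at P: -4·(x − -1) + -3·(y − 0) = 0.
Expanding: -4*x - 3*y - 4 = 0.


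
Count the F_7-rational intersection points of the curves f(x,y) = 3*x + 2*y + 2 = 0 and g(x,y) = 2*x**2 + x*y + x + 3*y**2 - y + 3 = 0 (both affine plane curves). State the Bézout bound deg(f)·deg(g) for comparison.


Common zeros: {(0, 6)}; count = 1; Bézout bound = 2.

deg(f) = 1, deg(g) = 2, so Bézout bound = 2.
Scan x ∈ F_7. For each x, list the y ∈ F_7 with f(x, y) ≡ 0 and those with g(x, y) ≡ 0 (mod 7); the common zeros in that column are the intersection.
  x = 0: f ≡ 0 at y ∈ {6}; g ≡ 0 at y ∈ {6}; common: {6}.
  x = 1: f ≡ 0 at y ∈ {1}; g ≡ 0 at y ∈ ∅; common: ∅.
  x = 2: f ≡ 0 at y ∈ {3}; g ≡ 0 at y ∈ ∅; common: ∅.
  x = 3: f ≡ 0 at y ∈ {5}; g ≡ 0 at y ∈ ∅; common: ∅.
  x = 4: f ≡ 0 at y ∈ {0}; g ≡ 0 at y ∈ ∅; common: ∅.
  x = 5: f ≡ 0 at y ∈ {2}; g ≡ 0 at y ∈ ∅; common: ∅.
  x = 6: f ≡ 0 at y ∈ {4}; g ≡ 0 at y ∈ ∅; common: ∅.
Collecting: common zeros = {(0, 6)}, so the count is 1.
Comparison with the Bézout bound: 1 ≤ 2 = deg(f)·deg(g), as expected for curves with no common component (the affine F_7-count falls short of the bound because intersections may lie at infinity, over extension fields, or carry multiplicity).


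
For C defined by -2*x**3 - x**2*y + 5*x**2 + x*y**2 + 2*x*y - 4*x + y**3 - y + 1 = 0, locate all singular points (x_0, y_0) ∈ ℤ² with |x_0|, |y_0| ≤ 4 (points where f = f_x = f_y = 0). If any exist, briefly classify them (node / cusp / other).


Singular points: {(1, 0)}; classification: node.

Compute partial derivatives:
  f_x = -6*x**2 - 2*x*y + 10*x + y**2 + 2*y - 4.
  f_y = -x**2 + 2*x*y + 2*x + 3*y**2 - 1.
Scan x_0 ∈ {−4, ..., 4}. For each x_0, f_y(x_0, y) is a polynomial in y; find its integer roots y ∈ {−4, ..., 4}, then test f_x and f at those candidates.
  x = -4: f_y(-4, y) = 3*y**2 - 8*y - 25; no integer root y with |y| ≤ 4.
  x = -3: f_y(-3, y) = 3*y**2 - 6*y - 16; no integer root y with |y| ≤ 4.
  x = -2: f_y(-2, y) = 3*y**2 - 4*y - 9; no integer root y with |y| ≤ 4.
  x = -1: f_y(-1, y) = 3*y**2 - 2*y - 4; no integer root y with |y| ≤ 4.
  x = 0: f_y(0, y) = 3*y**2 - 1; no integer root y with |y| ≤ 4.
  x = 1: f_y(1, y) = 3*y**2 + 2*y; vanishes at y ∈ {0}. (1, 0): f_x = 0, f = 0 — SINGULAR.
  x = 2: f_y(2, y) = 3*y**2 + 4*y - 1; no integer root y with |y| ≤ 4.
  x = 3: f_y(3, y) = 3*y**2 + 6*y - 4; no integer root y with |y| ≤ 4.
  x = 4: f_y(4, y) = 3*y**2 + 8*y - 9; no integer root y with |y| ≤ 4.
Only singular point on the grid: (1, 0).
Classify: substitute x = 1 + u, y = 0 + v and expand: f = -2*u**3 - u**2*v - u**2 + u*v**2 + v**3 + v**2.
No constant or linear terms (consistent with a singular point). Quadratic part: -u**2 + v**2. Cubic part: -2*u**3 - u**2*v + u*v**2 + v**3.
The quadratic part v**2 - u**2 = (v − u)(v + u) splits into two distinct linear factors, so there are two distinct tangent lines y − 0 = ±(x − 1) — this is a node (ordinary double point).
Classification: node.


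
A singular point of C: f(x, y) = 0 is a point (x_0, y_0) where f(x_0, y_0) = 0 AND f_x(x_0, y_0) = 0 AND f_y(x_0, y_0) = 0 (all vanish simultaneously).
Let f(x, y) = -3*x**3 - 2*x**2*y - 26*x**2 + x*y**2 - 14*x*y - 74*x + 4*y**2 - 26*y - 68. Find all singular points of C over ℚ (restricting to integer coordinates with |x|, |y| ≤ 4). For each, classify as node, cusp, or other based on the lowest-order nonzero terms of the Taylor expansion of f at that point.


Singular points: {(-3, 1)}; classification: node.

Compute partial derivatives:
  f_x = -9*x**2 - 4*x*y - 52*x + y**2 - 14*y - 74.
  f_y = -2*x**2 + 2*x*y - 14*x + 8*y - 26.
Scan x_0 ∈ {−4, ..., 4}. For each x_0, f_y(x_0, y) is a polynomial in y; find its integer roots y ∈ {−4, ..., 4}, then test f_x and f at those candidates.
  x = -4: f_y(-4, y) = -2; no integer root y with |y| ≤ 4.
  x = -3: f_y(-3, y) = 2*y - 2; vanishes at y ∈ {1}. (-3, 1): f_x = 0, f = 0 — SINGULAR.
  x = -2: f_y(-2, y) = 4*y - 6; no integer root y with |y| ≤ 4.
  x = -1: f_y(-1, y) = 6*y - 14; no integer root y with |y| ≤ 4.
  x = 0: f_y(0, y) = 8*y - 26; no integer root y with |y| ≤ 4.
  x = 1: f_y(1, y) = 10*y - 42; no integer root y with |y| ≤ 4.
  x = 2: f_y(2, y) = 12*y - 62; no integer root y with |y| ≤ 4.
  x = 3: f_y(3, y) = 14*y - 86; no integer root y with |y| ≤ 4.
  x = 4: f_y(4, y) = 16*y - 114; no integer root y with |y| ≤ 4.
Only singular point on the grid: (-3, 1).
Classify: substitute x = -3 + u, y = 1 + v and expand: f = -3*u**3 - 2*u**2*v - u**2 + u*v**2 + v**2.
No constant or linear terms (consistent with a singular point). Quadratic part: -u**2 + v**2. Cubic part: -3*u**3 - 2*u**2*v + u*v**2.
The quadratic part v**2 - u**2 = (v − u)(v + u) splits into two distinct linear factors, so there are two distinct tangent lines y − 1 = ±(x − -3) — this is a node (ordinary double point).
Classification: node.


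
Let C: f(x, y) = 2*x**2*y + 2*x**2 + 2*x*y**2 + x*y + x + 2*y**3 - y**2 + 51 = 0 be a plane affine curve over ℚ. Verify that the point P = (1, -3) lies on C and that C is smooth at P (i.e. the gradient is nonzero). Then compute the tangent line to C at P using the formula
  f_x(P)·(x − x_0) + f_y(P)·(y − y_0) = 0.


Tangent line at P: 8*x + 51*y + 145 = 0.

Step 1: f(1, -3) = 0, so P lies on C.
Step 2: partial derivatives
  f_x(x, y) = 4*x*y + 4*x + 2*y**2 + y + 1, f_y(x, y) = 2*x**2 + 4*x*y + x + 6*y**2 - 2*y.
  f_x(P) = 8, f_y(P) = 51 (gradient nonzero, so P is smooth).
Step 3: tangent line at P: 8·(x − 1) + 51·(y − -3) = 0.
Expanding: 8*x + 51*y + 145 = 0.


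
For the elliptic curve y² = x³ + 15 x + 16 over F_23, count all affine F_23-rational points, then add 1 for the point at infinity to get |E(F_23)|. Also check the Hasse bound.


Affine points = {(0, 4), (0, 19), (1, 3), (1, 20), (2, 10), (2, 13), (4, 5), (4, 18), (5, 3), (5, 20), (6, 0), (7, 2), (7, 21), (8, 2), (8, 21), (9, 11), (9, 12), (10, 4), (10, 19), (13, 4), (13, 19), (14, 7), (14, 16), (17, 3), (17, 20), (18, 0), (20, 6), (20, 17), (21, 1), (21, 22), (22, 0)}; affine count = 31; |E(F_23)| = 32.

Discriminant check: Δ ∝ 4a³ + 27b² = 4·15³ + 27·16² = 4·3375 + 27·256 ≡ 11 (mod 23). Nonzero ⇒ E is nonsingular.
For each x ∈ F_23, compute rhs = x³ + 15·x + 16 mod 23, then count y ∈ F_23 with y² ≡ rhs.
  x = 0: rhs = 16, matching y values: 4, 19 (2 points).
  x = 1: rhs = 9, matching y values: 3, 20 (2 points).
  x = 2: rhs = 8, matching y values: 10, 13 (2 points).
  x = 3: rhs = 19, matching y values: none (0 points).
  x = 4: rhs = 2, matching y values: 5, 18 (2 points).
  x = 5: rhs = 9, matching y values: 3, 20 (2 points).
  x = 6: rhs = 0, matching y values: 0 (1 points).
  x = 7: rhs = 4, matching y values: 2, 21 (2 points).
  x = 8: rhs = 4, matching y values: 2, 21 (2 points).
  x = 9: rhs = 6, matching y values: 11, 12 (2 points).
  x = 10: rhs = 16, matching y values: 4, 19 (2 points).
  x = 11: rhs = 17, matching y values: none (0 points).
  x = 12: rhs = 15, matching y values: none (0 points).
  x = 13: rhs = 16, matching y values: 4, 19 (2 points).
  x = 14: rhs = 3, matching y values: 7, 16 (2 points).
  x = 15: rhs = 5, matching y values: none (0 points).
  x = 16: rhs = 5, matching y values: none (0 points).
  x = 17: rhs = 9, matching y values: 3, 20 (2 points).
  x = 18: rhs = 0, matching y values: 0 (1 points).
  x = 19: rhs = 7, matching y values: none (0 points).
  x = 20: rhs = 13, matching y values: 6, 17 (2 points).
  x = 21: rhs = 1, matching y values: 1, 22 (2 points).
  x = 22: rhs = 0, matching y values: 0 (1 points).
Total affine count: 31.
Full point count |E(F_23)| = 31 + 1 = 32.
Hasse bound: |32 − (23+1)| = |8| = 8 ≤ 2√23 ≈ 9.5917 ✓.


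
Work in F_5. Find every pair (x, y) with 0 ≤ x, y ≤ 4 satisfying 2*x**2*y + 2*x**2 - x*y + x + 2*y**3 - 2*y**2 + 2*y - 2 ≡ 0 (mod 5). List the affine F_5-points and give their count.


Affine F_5-points: {(0, 1), (0, 2), (0, 3), (1, 2), (4, 3), (4, 4)}; count = 6.

For each of the 25 pairs (x, y) ∈ F_5², evaluate f(x, y) mod 5. Record the zeros.
  x = 0: [0↦3, 1↦0, 2↦0, 3↦0, 4↦2]  zeros at y ∈ {1, 2, 3}
  x = 1: [0↦1, 1↦4, 2↦0, 3↦1, 4↦4]  zeros at y ∈ {2}
  x = 2: [0↦3, 1↦1, 2↦2, 3↦3, 4↦1]  zeros at y ∈ ∅
  x = 3: [0↦4, 1↦1, 2↦1, 3↦1, 4↦3]  zeros at y ∈ ∅
  x = 4: [0↦4, 1↦4, 2↦2, 3↦0, 4↦0]  zeros at y ∈ {3, 4}
Collecting zeros: affine points = {(0, 1), (0, 2), (0, 3), (1, 2), (4, 3), (4, 4)}.
Total count |C(F_5)_aff| = 6.


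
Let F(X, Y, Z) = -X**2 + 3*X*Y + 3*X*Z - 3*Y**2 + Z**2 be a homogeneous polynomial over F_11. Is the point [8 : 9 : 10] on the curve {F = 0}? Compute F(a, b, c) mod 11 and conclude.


F(8,9,10) ≡ 7 (mod 11); P is NOT on the curve.

Evaluate F(8, 9, 10) term-by-term (mod 11).
  -X**2 ↦ -1·64·1·1 = -64
  3*X*Y ↦ 3·8·9·1 = 216
  3*X*Z ↦ 3·8·1·10 = 240
  -3*Y**2 ↦ -3·1·81·1 = -243
  Z**2 ↦ 1·1·1·100 = 100
Sum: F(8, 9, 10) = (-64) + (216) + (240) + (-243) + (100) = 249.
Reducing mod 11: 249 ≡ 7 (mod 11).
Since F(a, b, c) ≡ 7 ≠ 0 (mod 11), P does NOT lie on the curve.


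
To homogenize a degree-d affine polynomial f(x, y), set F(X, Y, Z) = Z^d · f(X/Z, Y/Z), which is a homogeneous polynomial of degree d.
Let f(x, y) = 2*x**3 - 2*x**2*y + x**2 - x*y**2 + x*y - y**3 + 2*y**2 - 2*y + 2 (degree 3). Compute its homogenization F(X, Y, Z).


F(X, Y, Z) = 2*X**3 - 2*X**2*Y + X**2*Z - X*Y**2 + X*Y*Z - Y**3 + 2*Y**2*Z - 2*Y*Z**2 + 2*Z**3

deg(f) = 3.
Substitute x = X/Z, y = Y/Z into f, then multiply by Z^3.
  monomial 2·x^3·y^0 ↦ 2·X^3·Y^0·Z^0.
  monomial -2·x^2·y^1 ↦ -2·X^2·Y^1·Z^0.
  monomial 1·x^2·y^0 ↦ 1·X^2·Y^0·Z^1.
  monomial -1·x^1·y^2 ↦ -1·X^1·Y^2·Z^0.
  monomial 1·x^1·y^1 ↦ 1·X^1·Y^1·Z^1.
  monomial -1·x^0·y^3 ↦ -1·X^0·Y^3·Z^0.
  monomial 2·x^0·y^2 ↦ 2·X^0·Y^2·Z^1.
  monomial -2·x^0·y^1 ↦ -2·X^0·Y^1·Z^2.
  monomial 2·x^0·y^0 ↦ 2·X^0·Y^0·Z^3.
Collecting: F(X, Y, Z) = 2*X**3 - 2*X**2*Y + X**2*Z - X*Y**2 + X*Y*Z - Y**3 + 2*Y**2*Z - 2*Y*Z**2 + 2*Z**3.


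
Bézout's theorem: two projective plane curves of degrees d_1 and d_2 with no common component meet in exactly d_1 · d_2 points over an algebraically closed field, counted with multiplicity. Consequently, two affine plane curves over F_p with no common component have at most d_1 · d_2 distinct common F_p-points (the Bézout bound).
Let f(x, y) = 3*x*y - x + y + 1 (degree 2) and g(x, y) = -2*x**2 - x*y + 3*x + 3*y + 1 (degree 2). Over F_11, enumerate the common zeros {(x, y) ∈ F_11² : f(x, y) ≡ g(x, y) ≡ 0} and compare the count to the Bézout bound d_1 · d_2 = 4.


Common zeros: {(10, 1)}; count = 1; Bézout bound = 4.

deg(f) = 2, deg(g) = 2, so Bézout bound = 4.
Scan x ∈ F_11. For each x, list the y ∈ F_11 with f(x, y) ≡ 0 and those with g(x, y) ≡ 0 (mod 11); the common zeros in that column are the intersection.
  x = 0: f ≡ 0 at y ∈ {10}; g ≡ 0 at y ∈ {7}; common: ∅.
  x = 1: f ≡ 0 at y ∈ {0}; g ≡ 0 at y ∈ {10}; common: ∅.
  x = 2: f ≡ 0 at y ∈ {8}; g ≡ 0 at y ∈ {1}; common: ∅.
  x = 3: f ≡ 0 at y ∈ {9}; g ≡ 0 at y ∈ ∅; common: ∅.
  x = 4: f ≡ 0 at y ∈ {7}; g ≡ 0 at y ∈ {3}; common: ∅.
  x = 5: f ≡ 0 at y ∈ {3}; g ≡ 0 at y ∈ {5}; common: ∅.
  x = 6: f ≡ 0 at y ∈ {2}; g ≡ 0 at y ∈ {8}; common: ∅.
  x = 7: f ≡ 0 at y ∈ ∅; g ≡ 0 at y ∈ {3}; common: ∅.
  x = 8: f ≡ 0 at y ∈ {6}; g ≡ 0 at y ∈ {8}; common: ∅.
  x = 9: f ≡ 0 at y ∈ {5}; g ≡ 0 at y ∈ {7}; common: ∅.
  x = 10: f ≡ 0 at y ∈ {1}; g ≡ 0 at y ∈ {1}; common: {1}.
Collecting: common zeros = {(10, 1)}, so the count is 1.
Comparison with the Bézout bound: 1 ≤ 4 = deg(f)·deg(g), as expected for curves with no common component (the affine F_11-count falls short of the bound because intersections may lie at infinity, over extension fields, or carry multiplicity).


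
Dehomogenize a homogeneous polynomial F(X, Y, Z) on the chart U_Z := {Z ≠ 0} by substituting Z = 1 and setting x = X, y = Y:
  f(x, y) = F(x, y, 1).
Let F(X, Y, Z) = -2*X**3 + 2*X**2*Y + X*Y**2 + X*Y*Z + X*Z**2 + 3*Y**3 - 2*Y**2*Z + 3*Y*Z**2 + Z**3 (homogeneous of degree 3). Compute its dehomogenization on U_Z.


f(x, y) = -2*x**3 + 2*x**2*y + x*y**2 + x*y + x + 3*y**3 - 2*y**2 + 3*y + 1

On U_Z we set Z = 1. Each monomial c·X^i·Y^j·Z^k in F becomes c·x^i·y^j·1^k = c·x^i·y^j.
Substituting Z = 1: F(X, Y, 1) = -2*x**3 + 2*x**2*y + x*y**2 + x*y + x + 3*y**3 - 2*y**2 + 3*y + 1.
Note: deg(f) ≤ deg(F) = 3; strict inequality happens when F is divisible by Z (lost terms).


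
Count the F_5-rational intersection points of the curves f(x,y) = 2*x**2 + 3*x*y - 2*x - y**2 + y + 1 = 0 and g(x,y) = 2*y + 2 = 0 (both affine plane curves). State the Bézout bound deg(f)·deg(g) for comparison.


Common zeros: ∅; count = 0; Bézout bound = 2.

deg(f) = 2, deg(g) = 1, so Bézout bound = 2.
Scan x ∈ F_5. For each x, list the y ∈ F_5 with f(x, y) ≡ 0 and those with g(x, y) ≡ 0 (mod 5); the common zeros in that column are the intersection.
  x = 0: f ≡ 0 at y ∈ {3}; g ≡ 0 at y ∈ {4}; common: ∅.
  x = 1: f ≡ 0 at y ∈ {2}; g ≡ 0 at y ∈ {4}; common: ∅.
  x = 2: f ≡ 0 at y ∈ {0, 2}; g ≡ 0 at y ∈ {4}; common: ∅.
  x = 3: f ≡ 0 at y ∈ ∅; g ≡ 0 at y ∈ {4}; common: ∅.
  x = 4: f ≡ 0 at y ∈ {0, 3}; g ≡ 0 at y ∈ {4}; common: ∅.
Collecting: common zeros = ∅, so the count is 0.
Comparison with the Bézout bound: 0 ≤ 2 = deg(f)·deg(g), as expected for curves with no common component (the affine F_5-count falls short of the bound because intersections may lie at infinity, over extension fields, or carry multiplicity).


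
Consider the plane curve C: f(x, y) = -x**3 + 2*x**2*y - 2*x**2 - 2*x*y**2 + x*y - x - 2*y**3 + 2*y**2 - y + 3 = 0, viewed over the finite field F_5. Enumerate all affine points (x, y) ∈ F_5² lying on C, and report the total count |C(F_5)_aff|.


Affine F_5-points: {(2, 0), (2, 1), (2, 3), (3, 0), (3, 3), (4, 1), (4, 3)}; count = 7.

For each of the 25 pairs (x, y) ∈ F_5², evaluate f(x, y) mod 5. Record the zeros.
  x = 0: [0↦3, 1↦2, 2↦3, 3↦4, 4↦3]  zeros at y ∈ ∅
  x = 1: [0↦4, 1↦4, 2↦2, 3↦1, 4↦4]  zeros at y ∈ ∅
  x = 2: [0↦0, 1↦0, 2↦4, 3↦0, 4↦1]  zeros at y ∈ {0, 1, 3}
  x = 3: [0↦0, 1↦4, 2↦3, 3↦0, 4↦3]  zeros at y ∈ {0, 3}
  x = 4: [0↦3, 1↦0, 2↦3, 3↦0, 4↦4]  zeros at y ∈ {1, 3}
Collecting zeros: affine points = {(2, 0), (2, 1), (2, 3), (3, 0), (3, 3), (4, 1), (4, 3)}.
Total count |C(F_5)_aff| = 7.


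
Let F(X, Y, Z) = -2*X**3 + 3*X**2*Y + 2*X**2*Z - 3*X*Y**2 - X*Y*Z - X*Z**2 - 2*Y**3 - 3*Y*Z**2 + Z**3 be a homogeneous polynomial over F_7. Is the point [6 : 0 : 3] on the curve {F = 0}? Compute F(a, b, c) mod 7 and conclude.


F(6,0,3) ≡ 2 (mod 7); P is NOT on the curve.

Evaluate F(6, 0, 3) term-by-term (mod 7).
  -2*X**3 ↦ -2·216·1·1 = -432
  3*X**2*Y ↦ 3·36·0·1 = 0
  2*X**2*Z ↦ 2·36·1·3 = 216
  -3*X*Y**2 ↦ -3·6·0·1 = 0
  -X*Y*Z ↦ -1·6·0·3 = 0
  -X*Z**2 ↦ -1·6·1·9 = -54
  -2*Y**3 ↦ -2·1·0·1 = 0
  -3*Y*Z**2 ↦ -3·1·0·9 = 0
  Z**3 ↦ 1·1·1·27 = 27
Sum: F(6, 0, 3) = (-432) + (0) + (216) + (0) + (0) + (-54) + (0) + (0) + (27) = -243.
Reducing mod 7: -243 ≡ 2 (mod 7).
Since F(a, b, c) ≡ 2 ≠ 0 (mod 7), P does NOT lie on the curve.


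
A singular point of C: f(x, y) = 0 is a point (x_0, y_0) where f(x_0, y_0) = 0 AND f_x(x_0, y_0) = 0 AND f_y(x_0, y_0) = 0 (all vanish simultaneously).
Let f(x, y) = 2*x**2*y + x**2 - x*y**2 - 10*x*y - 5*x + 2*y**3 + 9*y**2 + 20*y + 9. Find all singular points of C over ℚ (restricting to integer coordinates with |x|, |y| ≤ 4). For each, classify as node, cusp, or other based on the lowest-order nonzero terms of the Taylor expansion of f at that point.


Singular points: {(2, -1)}; classification: node.

Compute partial derivatives:
  f_x = 4*x*y + 2*x - y**2 - 10*y - 5.
  f_y = 2*x**2 - 2*x*y - 10*x + 6*y**2 + 18*y + 20.
Scan x_0 ∈ {−4, ..., 4}. For each x_0, f_y(x_0, y) is a polynomial in y; find its integer roots y ∈ {−4, ..., 4}, then test f_x and f at those candidates.
  x = -4: f_y(-4, y) = 6*y**2 + 26*y + 92; no integer root y with |y| ≤ 4.
  x = -3: f_y(-3, y) = 6*y**2 + 24*y + 68; no integer root y with |y| ≤ 4.
  x = -2: f_y(-2, y) = 6*y**2 + 22*y + 48; no integer root y with |y| ≤ 4.
  x = -1: f_y(-1, y) = 6*y**2 + 20*y + 32; no integer root y with |y| ≤ 4.
  x = 0: f_y(0, y) = 6*y**2 + 18*y + 20; no integer root y with |y| ≤ 4.
  x = 1: f_y(1, y) = 6*y**2 + 16*y + 12; no integer root y with |y| ≤ 4.
  x = 2: f_y(2, y) = 6*y**2 + 14*y + 8; vanishes at y ∈ {-1}. (2, -1): f_x = 0, f = 0 — SINGULAR.
  x = 3: f_y(3, y) = 6*y**2 + 12*y + 8; no integer root y with |y| ≤ 4.
  x = 4: f_y(4, y) = 6*y**2 + 10*y + 12; no integer root y with |y| ≤ 4.
Only singular point on the grid: (2, -1).
Classify: substitute x = 2 + u, y = -1 + v and expand: f = 2*u**2*v - u**2 - u*v**2 + 2*v**3 + v**2.
No constant or linear terms (consistent with a singular point). Quadratic part: -u**2 + v**2. Cubic part: 2*u**2*v - u*v**2 + 2*v**3.
The quadratic part v**2 - u**2 = (v − u)(v + u) splits into two distinct linear factors, so there are two distinct tangent lines y − -1 = ±(x − 2) — this is a node (ordinary double point).
Classification: node.
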